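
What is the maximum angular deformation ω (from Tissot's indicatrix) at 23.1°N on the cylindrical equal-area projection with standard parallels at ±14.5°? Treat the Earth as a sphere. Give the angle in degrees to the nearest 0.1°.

A cylindrical equal-area projection with standard parallel φ₀ has meridian scale h = cos φ / cos φ₀ and parallel scale k = cos φ₀ / cos φ (so areas are preserved, h·k = 1).
At 23.1°: h = 0.9501, k = 1.053; principal scales a = 1.053, b = 0.9501.
sin(ω/2) = (a − b)/(a + b) = 0.1025/2.003 = 0.05116, so ω = 2 arcsin(0.05116) ≈ 5.9°.

5.9°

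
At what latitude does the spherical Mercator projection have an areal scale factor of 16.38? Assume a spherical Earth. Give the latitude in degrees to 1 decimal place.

Mercator areal scale is sec²φ.
sec²φ = 16.38  ⇒  cos²φ = 0.06105  ⇒  cos φ = 0.2471.
φ = arccos(0.2471) ≈ 75.7°.

75.7°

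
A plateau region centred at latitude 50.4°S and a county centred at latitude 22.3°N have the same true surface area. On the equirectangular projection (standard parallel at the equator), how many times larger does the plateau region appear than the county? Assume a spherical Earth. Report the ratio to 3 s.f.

Plate carrée maps x = Rλ, y = Rφ. The meridian scale is h = 1 and the parallel scale is k = 1/cos φ = sec φ.
Areal scale at 50.4°: h·k = 1.000 × 1.569 = 1.569.
Areal scale at 22.3°: h·k = 1.000 × 1.081 = 1.081.
Ratio = 1.569/1.081 ≈ 1.45.

1.45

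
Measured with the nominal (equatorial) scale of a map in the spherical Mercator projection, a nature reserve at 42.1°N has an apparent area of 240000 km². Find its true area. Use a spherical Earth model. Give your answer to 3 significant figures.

The Mercator projection is conformal; its linear scale factor is the same in every direction and equals sec φ = 1/cos φ.
Areal scale = k² = sec²φ = 1/cos²(42.1°) = 1/0.7420² = 1.816.
True area = apparent / (areal scale) = 240000 / 1.816 ≈ 132000 km².

132000 km²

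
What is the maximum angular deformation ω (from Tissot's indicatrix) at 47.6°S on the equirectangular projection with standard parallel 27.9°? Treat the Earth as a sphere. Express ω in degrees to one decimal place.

15.5°

The equidistant cylindrical projection with φ₀ = 27.9° has h = 1 (meridians true) and k = cos φ₀ / cos φ along parallels.
At 47.6°: h = 1.000, k = 1.311; principal scales a = 1.311, b = 1.000.
sin(ω/2) = (a − b)/(a + b) = 0.3106/2.311 = 0.1344, so ω = 2 arcsin(0.1344) ≈ 15.5°.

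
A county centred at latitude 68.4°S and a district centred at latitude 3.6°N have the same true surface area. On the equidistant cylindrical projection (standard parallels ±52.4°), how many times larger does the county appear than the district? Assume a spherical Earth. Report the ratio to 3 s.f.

With standard parallel φ₀ = 52.4°, the equirectangular projection gives x = Rλ cos φ₀, y = Rφ, so h = 1 and k = cos 52.4° / cos φ.
Areal scale at 68.4°: h·k = 1.000 × 1.657 = 1.657.
Areal scale at 3.6°: h·k = 1.000 × 0.6114 = 0.6114.
Ratio = 1.657/0.6114 ≈ 2.71.

2.71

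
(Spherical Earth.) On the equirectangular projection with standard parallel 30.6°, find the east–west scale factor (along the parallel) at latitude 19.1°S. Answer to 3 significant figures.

0.911

The equidistant cylindrical projection with φ₀ = 30.6° has h = 1 (meridians true) and k = cos φ₀ / cos φ along parallels.
k = cos 30.6° / cos 19.1° = 0.8607/0.9449 = 0.9109.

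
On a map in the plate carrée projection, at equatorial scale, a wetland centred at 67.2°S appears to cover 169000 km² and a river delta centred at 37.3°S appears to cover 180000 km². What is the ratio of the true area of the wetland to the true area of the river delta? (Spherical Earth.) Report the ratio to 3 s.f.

On the plate carrée, areal scale = h·k = 1 × sec φ, so true area = apparent × cos φ.
True area of wetland: 169000 × cos(67.2°) = 169000 × 0.3875 = 65490 km².
True area of river delta: 180000 × cos(37.3°) = 180000 × 0.7955 = 143200 km².
Ratio = 65490 / 143200 ≈ 0.457.

0.457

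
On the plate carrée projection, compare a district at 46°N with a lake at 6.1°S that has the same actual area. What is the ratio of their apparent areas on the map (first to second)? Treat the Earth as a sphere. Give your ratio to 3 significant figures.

1.43

Plate carrée maps x = Rλ, y = Rφ. The meridian scale is h = 1 and the parallel scale is k = 1/cos φ = sec φ.
Areal scale at 46°: h·k = 1.000 × 1.440 = 1.440.
Areal scale at 6.1°: h·k = 1.000 × 1.006 = 1.006.
Ratio = 1.440/1.006 ≈ 1.43.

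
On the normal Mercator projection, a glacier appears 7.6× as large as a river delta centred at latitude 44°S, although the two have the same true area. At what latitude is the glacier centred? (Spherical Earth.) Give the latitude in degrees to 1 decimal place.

On Mercator, (apparent₁)/(apparent₂) = sec²φ₁ / sec²φ₂ when true areas are equal.
cos²φ₂ / cos²φ₁ = 7.6  ⇒  cos φ₁ = cos 44° / √7.6 = 0.7193/2.757 = 0.2609.
φ₁ = arccos(0.2609) ≈ 74.9°.

74.9°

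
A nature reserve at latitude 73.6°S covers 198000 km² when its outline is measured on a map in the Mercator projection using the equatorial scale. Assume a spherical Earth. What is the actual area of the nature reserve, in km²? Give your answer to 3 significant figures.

Mercator is conformal, so the point scale is isotropic: h = k = sec φ = 1/cos φ.
Areal scale = k² = sec²φ = 1/cos²(73.6°) = 1/0.2823² = 12.54.
True area = apparent / (areal scale) = 198000 / 12.54 ≈ 15800 km².

15800 km²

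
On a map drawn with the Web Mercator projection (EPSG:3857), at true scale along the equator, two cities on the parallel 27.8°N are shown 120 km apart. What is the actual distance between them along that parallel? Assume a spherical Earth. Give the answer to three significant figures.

106 km

The Mercator projection is conformal; its linear scale factor is the same in every direction and equals sec φ = 1/cos φ.
Along the parallel at 27.8°, map distances are exaggerated by k = sec 27.8° = 1.130.
True distance = 120 / 1.130 = 120 × cos 27.8° ≈ 106 km.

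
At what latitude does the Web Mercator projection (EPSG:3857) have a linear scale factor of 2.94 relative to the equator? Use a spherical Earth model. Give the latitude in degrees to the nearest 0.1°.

70.1°

Mercator scale is k = sec φ = 1/cos φ.
1/cos φ = 2.94  ⇒  cos φ = 0.3401  ⇒  φ = arccos(0.3401) ≈ 70.1°.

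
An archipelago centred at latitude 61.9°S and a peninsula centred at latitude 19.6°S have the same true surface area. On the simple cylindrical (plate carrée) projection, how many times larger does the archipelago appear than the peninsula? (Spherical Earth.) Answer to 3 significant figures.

2.00

In the plate carrée (x = Rλ, y = Rφ), meridians are true-scale (h = 1) and parallels are stretched by k = sec φ.
Areal scale at 61.9°: h·k = 1.000 × 2.123 = 2.123.
Areal scale at 19.6°: h·k = 1.000 × 1.062 = 1.062.
Ratio = 2.123/1.062 ≈ 2.00.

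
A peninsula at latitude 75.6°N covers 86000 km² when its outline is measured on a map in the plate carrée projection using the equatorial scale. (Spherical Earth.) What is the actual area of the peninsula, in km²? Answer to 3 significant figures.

21400 km²

In the plate carrée (x = Rλ, y = Rφ), meridians are true-scale (h = 1) and parallels are stretched by k = sec φ.
Areal scale = h·k = 1 × sec φ; at 75.6°, h = 1.000, k = 4.021, so h·k = 4.021.
True area = apparent / (areal scale) = 86000 / 4.021 ≈ 21400 km².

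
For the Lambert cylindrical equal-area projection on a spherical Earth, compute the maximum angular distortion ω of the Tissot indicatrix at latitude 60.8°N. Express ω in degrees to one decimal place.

The Lambert cylindrical equal-area projection is the cylindrical equal-area projection with its standard parallel at the equator (φ₀ = 0). Cylindrical equal-area (φ₀ = 0°): h = cos φ / cos 0° along meridians, k = cos 0° / cos φ along parallels; h·k = 1.
At 60.8°: h = 0.4879, k = 2.050; principal scales a = 2.050, b = 0.4879.
sin(ω/2) = (a − b)/(a + b) = 1.562/2.538 = 0.6155, so ω = 2 arcsin(0.6155) ≈ 76.0°.

76.0°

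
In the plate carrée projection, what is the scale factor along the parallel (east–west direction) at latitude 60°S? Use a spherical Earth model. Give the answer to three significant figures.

For the equirectangular projection with φ₀ = 0 (plate carrée), h = 1 along meridians and k = sec φ along parallels.
k = 1/cos 60° = 1/0.5000 = 2.000.

2.00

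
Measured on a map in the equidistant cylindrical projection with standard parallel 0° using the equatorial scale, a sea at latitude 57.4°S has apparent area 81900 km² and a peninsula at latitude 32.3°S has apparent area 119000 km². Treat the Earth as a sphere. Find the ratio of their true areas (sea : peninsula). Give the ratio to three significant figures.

Plate carrée has h = 1 and k = sec φ, giving areal scale sec φ; true area = (apparent area) · cos φ.
True area of sea: 81900 × cos(57.4°) = 81900 × 0.5388 = 44130 km².
True area of peninsula: 119000 × cos(32.3°) = 119000 × 0.8453 = 100600 km².
Ratio = 44130 / 100600 ≈ 0.439.

0.439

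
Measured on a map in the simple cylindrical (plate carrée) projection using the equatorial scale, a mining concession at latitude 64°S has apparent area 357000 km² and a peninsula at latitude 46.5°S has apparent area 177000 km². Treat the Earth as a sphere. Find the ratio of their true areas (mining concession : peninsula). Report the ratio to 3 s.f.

Plate carrée has h = 1 and k = sec φ, giving areal scale sec φ; true area = (apparent area) · cos φ.
True area of mining concession: 357000 × cos(64°) = 357000 × 0.4384 = 156500 km².
True area of peninsula: 177000 × cos(46.5°) = 177000 × 0.6884 = 121800 km².
Ratio = 156500 / 121800 ≈ 1.28.

1.28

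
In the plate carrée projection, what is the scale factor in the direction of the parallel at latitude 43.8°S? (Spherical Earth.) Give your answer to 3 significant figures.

1.39

In the plate carrée (x = Rλ, y = Rφ), meridians are true-scale (h = 1) and parallels are stretched by k = sec φ.
k = 1/cos 43.8° = 1/0.7218 = 1.386.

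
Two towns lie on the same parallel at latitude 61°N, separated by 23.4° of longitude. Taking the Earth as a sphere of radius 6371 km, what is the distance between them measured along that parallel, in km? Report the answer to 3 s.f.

1260 km

Arc length along a parallel = R cos φ · Δλ (with Δλ in radians).
= 6371 × cos 61° × (23.4° × π/180) = 6371 × 0.4848 × 0.4084 ≈ 1260 km.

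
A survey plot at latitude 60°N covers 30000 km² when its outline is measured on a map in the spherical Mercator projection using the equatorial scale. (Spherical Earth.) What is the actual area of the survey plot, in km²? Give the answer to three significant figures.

7500 km²

The Mercator projection is conformal; its linear scale factor is the same in every direction and equals sec φ = 1/cos φ.
Areal scale = k² = sec²φ = 1/cos²(60°) = 1/0.5000² = 4.000.
True area = apparent / (areal scale) = 30000 / 4.000 ≈ 7500 km².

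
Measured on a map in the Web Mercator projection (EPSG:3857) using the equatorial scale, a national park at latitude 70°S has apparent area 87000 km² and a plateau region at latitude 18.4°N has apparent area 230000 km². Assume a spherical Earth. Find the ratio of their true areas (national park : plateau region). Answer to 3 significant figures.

On Mercator the areal scale is sec²φ, so true area = apparent × cos²φ.
True area of national park: 87000 × cos²(70°) = 87000 × 0.1170 = 10180 km².
True area of plateau region: 230000 × cos²(18.4°) = 230000 × 0.9004 = 207100 km².
Ratio = 10180 / 207100 ≈ 0.0491.

0.0491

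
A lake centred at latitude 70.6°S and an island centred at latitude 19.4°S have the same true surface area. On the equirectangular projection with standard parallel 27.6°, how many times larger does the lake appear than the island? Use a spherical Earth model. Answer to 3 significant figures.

The equidistant cylindrical projection with φ₀ = 27.6° has h = 1 (meridians true) and k = cos φ₀ / cos φ along parallels.
Areal scale at 70.6°: h·k = 1.000 × 2.668 = 2.668.
Areal scale at 19.4°: h·k = 1.000 × 0.9395 = 0.9395.
Ratio = 2.668/0.9395 ≈ 2.84.

2.84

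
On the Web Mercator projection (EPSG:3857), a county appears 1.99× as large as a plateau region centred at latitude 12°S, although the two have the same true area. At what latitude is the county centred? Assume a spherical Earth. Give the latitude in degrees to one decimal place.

46.1°

Mercator areal scale is sec²φ, so apparent-area ratio = sec²φ₁ / sec²φ₂ = cos²φ₂ / cos²φ₁.
cos²φ₂ / cos²φ₁ = 1.99  ⇒  cos φ₁ = cos 12° / √1.99 = 0.9781/1.411 = 0.6934.
φ₁ = arccos(0.6934) ≈ 46.1°.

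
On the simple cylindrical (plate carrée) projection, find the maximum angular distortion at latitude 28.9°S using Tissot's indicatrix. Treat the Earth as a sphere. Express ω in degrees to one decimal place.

7.6°

Plate carrée maps x = Rλ, y = Rφ. The meridian scale is h = 1 and the parallel scale is k = 1/cos φ = sec φ.
At 28.9°: h = 1.000, k = 1.142; principal scales a = 1.142, b = 1.000.
sin(ω/2) = (a − b)/(a + b) = 0.1423/2.142 = 0.06640, so ω = 2 arcsin(0.06640) ≈ 7.6°.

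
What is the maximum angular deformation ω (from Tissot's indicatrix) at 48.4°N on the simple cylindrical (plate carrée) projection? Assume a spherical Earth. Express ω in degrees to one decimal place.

23.3°

For the equirectangular projection with φ₀ = 0 (plate carrée), h = 1 along meridians and k = sec φ along parallels.
At 48.4°: h = 1.000, k = 1.506; principal scales a = 1.506, b = 1.000.
sin(ω/2) = (a − b)/(a + b) = 0.5062/2.506 = 0.2020, so ω = 2 arcsin(0.2020) ≈ 23.3°.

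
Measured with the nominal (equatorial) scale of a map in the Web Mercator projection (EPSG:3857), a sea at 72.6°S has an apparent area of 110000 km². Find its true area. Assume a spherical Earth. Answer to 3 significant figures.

For Mercator, h = k = sec φ (a conformal cylindrical projection has a single point scale, 1/cos φ).
Areal scale = k² = sec²φ = 1/cos²(72.6°) = 1/0.2990² = 11.18.
True area = apparent / (areal scale) = 110000 / 11.18 ≈ 9840 km².

9840 km²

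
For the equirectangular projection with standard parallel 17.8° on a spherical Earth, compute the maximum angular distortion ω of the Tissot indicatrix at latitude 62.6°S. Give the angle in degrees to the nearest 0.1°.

In the equirectangular projection with standard parallel φ₀ = 17.8° (x = Rλ cos φ₀, y = Rφ), meridians are true-scale (h = 1) and the parallel scale is k = cos φ₀ / cos φ.
At 62.6°: h = 1.000, k = 2.069; principal scales a = 2.069, b = 1.000.
sin(ω/2) = (a − b)/(a + b) = 1.069/3.069 = 0.3483, so ω = 2 arcsin(0.3483) ≈ 40.8°.

40.8°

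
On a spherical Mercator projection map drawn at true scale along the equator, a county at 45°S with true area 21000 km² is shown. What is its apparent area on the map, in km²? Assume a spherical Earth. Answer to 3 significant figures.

42000 km²

For Mercator, h = k = sec φ (a conformal cylindrical projection has a single point scale, 1/cos φ).
Areal scale = k² = sec²φ = 1/cos²(45°) = 1/0.7071² = 2.000.
Apparent area = 21000 × 2.000 ≈ 42000 km².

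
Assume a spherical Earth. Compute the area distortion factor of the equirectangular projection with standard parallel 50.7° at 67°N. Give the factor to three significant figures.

With standard parallel φ₀ = 50.7°, the equirectangular projection gives x = Rλ cos φ₀, y = Rφ, so h = 1 and k = cos 50.7° / cos φ.
Areal scale = h·k = 1 × cos φ₀ / cos φ; at 67°, h = 1.000, k = 1.621, so h·k = 1.621.

1.62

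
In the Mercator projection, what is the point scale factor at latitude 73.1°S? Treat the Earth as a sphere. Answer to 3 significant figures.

3.44

The Mercator projection is conformal; its linear scale factor is the same in every direction and equals sec φ = 1/cos φ.
k = 1/cos 73.1° = 1/0.2907 = 3.440.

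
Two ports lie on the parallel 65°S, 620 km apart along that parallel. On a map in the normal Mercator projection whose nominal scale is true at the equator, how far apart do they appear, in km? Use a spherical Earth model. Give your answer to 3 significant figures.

1470 km

The Mercator projection is conformal; its linear scale factor is the same in every direction and equals sec φ = 1/cos φ.
Along the parallel, k = sec 65° = 1/0.4226 = 2.366.
Map distance = 620 × 2.366 ≈ 1470 km.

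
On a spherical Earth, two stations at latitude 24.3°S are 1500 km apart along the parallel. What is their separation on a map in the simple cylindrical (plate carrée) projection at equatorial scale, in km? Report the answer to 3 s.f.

Plate carrée maps x = Rλ, y = Rφ. The meridian scale is h = 1 and the parallel scale is k = 1/cos φ = sec φ.
Along the parallel, k = sec 24.3° = 1/0.9114 = 1.097.
Map distance = 1500 × 1.097 ≈ 1650 km.

1650 km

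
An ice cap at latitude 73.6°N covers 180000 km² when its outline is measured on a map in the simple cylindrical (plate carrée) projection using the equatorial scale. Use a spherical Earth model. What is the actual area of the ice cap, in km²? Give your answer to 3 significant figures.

50800 km²

In the plate carrée (x = Rλ, y = Rφ), meridians are true-scale (h = 1) and parallels are stretched by k = sec φ.
Areal scale = h·k = 1 × sec φ; at 73.6°, h = 1.000, k = 3.542, so h·k = 3.542.
True area = apparent / (areal scale) = 180000 / 3.542 ≈ 50800 km².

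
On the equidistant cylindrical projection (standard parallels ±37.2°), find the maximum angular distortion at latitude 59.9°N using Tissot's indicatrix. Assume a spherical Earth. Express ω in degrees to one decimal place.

The equidistant cylindrical projection with φ₀ = 37.2° has h = 1 (meridians true) and k = cos φ₀ / cos φ along parallels.
At 59.9°: h = 1.000, k = 1.588; principal scales a = 1.588, b = 1.000.
sin(ω/2) = (a − b)/(a + b) = 0.5883/2.588 = 0.2273, so ω = 2 arcsin(0.2273) ≈ 26.3°.

26.3°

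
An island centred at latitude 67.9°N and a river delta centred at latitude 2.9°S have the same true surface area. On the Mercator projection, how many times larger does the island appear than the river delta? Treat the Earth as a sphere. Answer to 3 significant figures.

Mercator is conformal with k = sec φ, so areal scale = k² = sec²φ.
At 67.9°: sec²(67.9°) = 1/0.3762² = 7.065.
At 2.9°: sec²(2.9°) = 1/0.9987² = 1.003.
Ratio = 7.065/1.003 = cos²(2.9°)/cos²(67.9°) ≈ 7.05.

7.05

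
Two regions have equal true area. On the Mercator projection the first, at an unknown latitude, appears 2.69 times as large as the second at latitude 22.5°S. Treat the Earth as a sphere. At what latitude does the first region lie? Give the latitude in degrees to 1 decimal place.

55.7°

On Mercator, (apparent₁)/(apparent₂) = sec²φ₁ / sec²φ₂ when true areas are equal.
cos²φ₂ / cos²φ₁ = 2.69  ⇒  cos φ₁ = cos 22.5° / √2.69 = 0.9239/1.640 = 0.5633.
φ₁ = arccos(0.5633) ≈ 55.7°.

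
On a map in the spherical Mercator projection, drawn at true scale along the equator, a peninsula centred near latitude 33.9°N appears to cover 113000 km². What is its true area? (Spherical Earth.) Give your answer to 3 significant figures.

The Mercator projection is conformal; its linear scale factor is the same in every direction and equals sec φ = 1/cos φ.
Areal scale = k² = sec²φ = 1/cos²(33.9°) = 1/0.8300² = 1.452.
True area = apparent / (areal scale) = 113000 / 1.452 ≈ 77800 km².

77800 km²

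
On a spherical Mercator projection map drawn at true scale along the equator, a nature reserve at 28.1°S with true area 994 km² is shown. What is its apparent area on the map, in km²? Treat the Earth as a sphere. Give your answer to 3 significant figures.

The Mercator projection is conformal; its linear scale factor is the same in every direction and equals sec φ = 1/cos φ.
Areal scale = k² = sec²φ = 1/cos²(28.1°) = 1/0.8821² = 1.285.
Apparent area = 994 × 1.285 ≈ 1280 km².

1280 km²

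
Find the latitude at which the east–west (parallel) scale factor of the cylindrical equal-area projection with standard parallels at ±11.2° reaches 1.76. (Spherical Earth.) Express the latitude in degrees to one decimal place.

A cylindrical equal-area projection with standard parallel φ₀ has meridian scale h = cos φ / cos φ₀ and parallel scale k = cos φ₀ / cos φ (so areas are preserved, h·k = 1).
k = cos φ₀ / cos φ = 1.76  ⇒  cos φ = cos 11.2° / 1.76 = 0.5574.
φ = arccos(0.5574) ≈ 56.1°.

56.1°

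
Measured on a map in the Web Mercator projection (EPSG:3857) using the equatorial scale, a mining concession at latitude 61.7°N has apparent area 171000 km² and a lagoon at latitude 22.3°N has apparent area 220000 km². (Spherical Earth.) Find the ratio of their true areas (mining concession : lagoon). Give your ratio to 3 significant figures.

0.204

Mercator's areal exaggeration is sec²φ; hence true area = (apparent area) · cos²φ.
True area of mining concession: 171000 × cos²(61.7°) = 171000 × 0.2248 = 38430 km².
True area of lagoon: 220000 × cos²(22.3°) = 220000 × 0.8560 = 188300 km².
Ratio = 38430 / 188300 ≈ 0.204.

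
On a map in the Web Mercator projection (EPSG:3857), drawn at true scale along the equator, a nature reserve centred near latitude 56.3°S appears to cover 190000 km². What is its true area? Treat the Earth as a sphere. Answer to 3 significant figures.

Mercator is conformal, so the point scale is isotropic: h = k = sec φ = 1/cos φ.
Areal scale = k² = sec²φ = 1/cos²(56.3°) = 1/0.5548² = 3.248.
True area = apparent / (areal scale) = 190000 / 3.248 ≈ 58500 km².

58500 km²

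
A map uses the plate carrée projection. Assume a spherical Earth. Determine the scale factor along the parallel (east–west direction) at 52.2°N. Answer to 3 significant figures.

1.63

For the equirectangular projection with φ₀ = 0 (plate carrée), h = 1 along meridians and k = sec φ along parallels.
k = 1/cos 52.2° = 1/0.6129 = 1.632.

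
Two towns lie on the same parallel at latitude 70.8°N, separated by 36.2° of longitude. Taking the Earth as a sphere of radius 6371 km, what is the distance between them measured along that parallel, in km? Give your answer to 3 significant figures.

1320 km

Arc length along a parallel = R cos φ · Δλ (with Δλ in radians).
= 6371 × cos 70.8° × (36.2° × π/180) = 6371 × 0.3289 × 0.6318 ≈ 1320 km.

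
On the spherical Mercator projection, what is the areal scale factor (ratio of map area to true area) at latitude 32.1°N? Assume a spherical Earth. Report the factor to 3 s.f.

The Mercator projection is conformal; its linear scale factor is the same in every direction and equals sec φ = 1/cos φ.
Areal scale = k² = sec²φ = 1/cos²(32.1°) = 1/0.8471² = 1.394.

1.39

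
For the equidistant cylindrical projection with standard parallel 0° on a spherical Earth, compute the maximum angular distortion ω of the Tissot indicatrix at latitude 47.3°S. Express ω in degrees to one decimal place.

22.1°

For the equirectangular projection with φ₀ = 0 (plate carrée), h = 1 along meridians and k = sec φ along parallels.
At 47.3°: h = 1.000, k = 1.475; principal scales a = 1.475, b = 1.000.
sin(ω/2) = (a − b)/(a + b) = 0.4746/2.475 = 0.1918, so ω = 2 arcsin(0.1918) ≈ 22.1°.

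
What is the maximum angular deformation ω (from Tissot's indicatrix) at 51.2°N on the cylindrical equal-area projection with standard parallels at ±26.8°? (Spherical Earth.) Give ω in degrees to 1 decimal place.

39.7°

Cylindrical equal-area (φ₀ = 26.8°): h = cos φ / cos 26.8° along meridians, k = cos 26.8° / cos φ along parallels; h·k = 1.
At 51.2°: h = 0.7020, k = 1.424; principal scales a = 1.424, b = 0.7020.
sin(ω/2) = (a − b)/(a + b) = 0.7225/2.126 = 0.3397, so ω = 2 arcsin(0.3397) ≈ 39.7°.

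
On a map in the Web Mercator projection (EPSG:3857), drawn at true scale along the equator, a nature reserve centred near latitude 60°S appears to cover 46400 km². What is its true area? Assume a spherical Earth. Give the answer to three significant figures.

11600 km²

For Mercator, h = k = sec φ (a conformal cylindrical projection has a single point scale, 1/cos φ).
Areal scale = k² = sec²φ = 1/cos²(60°) = 1/0.5000² = 4.000.
True area = apparent / (areal scale) = 46400 / 4.000 ≈ 11600 km².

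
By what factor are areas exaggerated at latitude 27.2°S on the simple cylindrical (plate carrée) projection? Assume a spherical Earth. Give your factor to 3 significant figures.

1.12

Plate carrée maps x = Rλ, y = Rφ. The meridian scale is h = 1 and the parallel scale is k = 1/cos φ = sec φ.
Areal scale = h·k = 1 × sec φ; at 27.2°, h = 1.000, k = 1.124, so h·k = 1.124.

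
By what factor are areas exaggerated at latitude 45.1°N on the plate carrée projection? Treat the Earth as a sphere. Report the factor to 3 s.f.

In the plate carrée (x = Rλ, y = Rφ), meridians are true-scale (h = 1) and parallels are stretched by k = sec φ.
Areal scale = h·k = 1 × sec φ; at 45.1°, h = 1.000, k = 1.417, so h·k = 1.417.

1.42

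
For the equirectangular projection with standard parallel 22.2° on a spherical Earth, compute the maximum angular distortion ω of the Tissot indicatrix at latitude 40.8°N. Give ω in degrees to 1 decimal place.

11.5°

In the equirectangular projection with standard parallel φ₀ = 22.2° (x = Rλ cos φ₀, y = Rφ), meridians are true-scale (h = 1) and the parallel scale is k = cos φ₀ / cos φ.
At 40.8°: h = 1.000, k = 1.223; principal scales a = 1.223, b = 1.000.
sin(ω/2) = (a − b)/(a + b) = 0.2231/2.223 = 0.1003, so ω = 2 arcsin(0.1003) ≈ 11.5°.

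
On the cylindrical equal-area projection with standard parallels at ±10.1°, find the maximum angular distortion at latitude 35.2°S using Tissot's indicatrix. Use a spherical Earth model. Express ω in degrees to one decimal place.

For cylindrical equal-area with standard parallel φ₀, h = cos φ / cos φ₀ and k = cos φ₀ / cos φ, so h·k = 1.
At 35.2°: h = 0.8300, k = 1.205; principal scales a = 1.205, b = 0.8300.
sin(ω/2) = (a − b)/(a + b) = 0.3748/2.035 = 0.1842, so ω = 2 arcsin(0.1842) ≈ 21.2°.

21.2°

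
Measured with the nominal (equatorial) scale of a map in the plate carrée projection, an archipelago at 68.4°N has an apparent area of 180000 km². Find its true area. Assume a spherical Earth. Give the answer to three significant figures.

In the plate carrée (x = Rλ, y = Rφ), meridians are true-scale (h = 1) and parallels are stretched by k = sec φ.
Areal scale = h·k = 1 × sec φ; at 68.4°, h = 1.000, k = 2.716, so h·k = 2.716.
True area = apparent / (areal scale) = 180000 / 2.716 ≈ 66300 km².

66300 km²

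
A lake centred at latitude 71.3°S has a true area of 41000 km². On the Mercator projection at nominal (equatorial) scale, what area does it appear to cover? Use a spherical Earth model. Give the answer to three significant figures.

399000 km²

Mercator is conformal, so the point scale is isotropic: h = k = sec φ = 1/cos φ.
Areal scale = k² = sec²φ = 1/cos²(71.3°) = 1/0.3206² = 9.728.
Apparent area = 41000 × 9.728 ≈ 399000 km².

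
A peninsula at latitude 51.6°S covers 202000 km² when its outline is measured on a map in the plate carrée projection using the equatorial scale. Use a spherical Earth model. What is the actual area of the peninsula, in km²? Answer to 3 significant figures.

125000 km²

In the plate carrée (x = Rλ, y = Rφ), meridians are true-scale (h = 1) and parallels are stretched by k = sec φ.
Areal scale = h·k = 1 × sec φ; at 51.6°, h = 1.000, k = 1.610, so h·k = 1.610.
True area = apparent / (areal scale) = 202000 / 1.610 ≈ 125000 km².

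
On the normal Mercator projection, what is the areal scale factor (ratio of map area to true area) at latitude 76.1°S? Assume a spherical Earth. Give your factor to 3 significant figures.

The Mercator projection is conformal; its linear scale factor is the same in every direction and equals sec φ = 1/cos φ.
Areal scale = k² = sec²φ = 1/cos²(76.1°) = 1/0.2402² = 17.33.

17.3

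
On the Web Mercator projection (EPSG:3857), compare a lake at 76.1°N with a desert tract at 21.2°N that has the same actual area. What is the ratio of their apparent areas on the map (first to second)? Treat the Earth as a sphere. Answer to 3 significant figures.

15.1

Mercator areal scale is sec²φ.
At 76.1°: sec²(76.1°) = 1/0.2402² = 17.33.
At 21.2°: sec²(21.2°) = 1/0.9323² = 1.150.
Ratio = 17.33/1.150 = cos²(21.2°)/cos²(76.1°) ≈ 15.1.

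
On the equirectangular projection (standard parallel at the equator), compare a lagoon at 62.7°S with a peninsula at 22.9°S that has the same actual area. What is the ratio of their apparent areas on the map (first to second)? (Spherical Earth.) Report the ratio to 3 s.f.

2.01

In the plate carrée (x = Rλ, y = Rφ), meridians are true-scale (h = 1) and parallels are stretched by k = sec φ.
Areal scale at 62.7°: h·k = 1.000 × 2.180 = 2.180.
Areal scale at 22.9°: h·k = 1.000 × 1.086 = 1.086.
Ratio = 2.180/1.086 ≈ 2.01.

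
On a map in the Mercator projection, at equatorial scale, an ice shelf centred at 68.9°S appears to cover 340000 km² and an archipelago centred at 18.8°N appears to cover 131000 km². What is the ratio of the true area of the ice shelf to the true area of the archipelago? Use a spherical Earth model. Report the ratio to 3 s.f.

0.375

On Mercator the areal scale is sec²φ, so true area = apparent × cos²φ.
True area of ice shelf: 340000 × cos²(68.9°) = 340000 × 0.1296 = 44060 km².
True area of archipelago: 131000 × cos²(18.8°) = 131000 × 0.8961 = 117400 km².
Ratio = 44060 / 117400 ≈ 0.375.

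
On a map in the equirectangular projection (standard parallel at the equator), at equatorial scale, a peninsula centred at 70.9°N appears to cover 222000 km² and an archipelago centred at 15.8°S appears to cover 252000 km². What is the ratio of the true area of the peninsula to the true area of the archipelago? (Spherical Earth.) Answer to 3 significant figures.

0.300

On the plate carrée, areal scale = h·k = 1 × sec φ, so true area = apparent × cos φ.
True area of peninsula: 222000 × cos(70.9°) = 222000 × 0.3272 = 72640 km².
True area of archipelago: 252000 × cos(15.8°) = 252000 × 0.9622 = 242500 km².
Ratio = 72640 / 242500 ≈ 0.300.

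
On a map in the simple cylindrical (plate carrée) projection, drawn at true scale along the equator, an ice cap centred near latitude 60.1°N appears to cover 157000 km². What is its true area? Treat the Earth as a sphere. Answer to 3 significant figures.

78300 km²

Plate carrée maps x = Rλ, y = Rφ. The meridian scale is h = 1 and the parallel scale is k = 1/cos φ = sec φ.
Areal scale = h·k = 1 × sec φ; at 60.1°, h = 1.000, k = 2.006, so h·k = 2.006.
True area = apparent / (areal scale) = 157000 / 2.006 ≈ 78300 km².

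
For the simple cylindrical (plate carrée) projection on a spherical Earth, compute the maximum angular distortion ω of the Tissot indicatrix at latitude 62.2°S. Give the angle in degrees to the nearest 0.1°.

42.7°

For the equirectangular projection with φ₀ = 0 (plate carrée), h = 1 along meridians and k = sec φ along parallels.
At 62.2°: h = 1.000, k = 2.144; principal scales a = 2.144, b = 1.000.
sin(ω/2) = (a − b)/(a + b) = 1.144/3.144 = 0.3639, so ω = 2 arcsin(0.3639) ≈ 42.7°.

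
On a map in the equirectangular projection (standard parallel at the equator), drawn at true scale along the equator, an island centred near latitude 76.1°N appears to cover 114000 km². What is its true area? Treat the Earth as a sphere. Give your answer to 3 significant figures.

27400 km²

For the equirectangular projection with φ₀ = 0 (plate carrée), h = 1 along meridians and k = sec φ along parallels.
Areal scale = h·k = 1 × sec φ; at 76.1°, h = 1.000, k = 4.163, so h·k = 4.163.
True area = apparent / (areal scale) = 114000 / 4.163 ≈ 27400 km².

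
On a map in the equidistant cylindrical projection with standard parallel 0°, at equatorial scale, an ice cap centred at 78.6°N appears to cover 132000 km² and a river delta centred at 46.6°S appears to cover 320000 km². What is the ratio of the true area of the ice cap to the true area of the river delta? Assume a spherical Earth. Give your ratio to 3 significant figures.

Plate carrée has h = 1 and k = sec φ, giving areal scale sec φ; true area = (apparent area) · cos φ.
True area of ice cap: 132000 × cos(78.6°) = 132000 × 0.1977 = 26090 km².
True area of river delta: 320000 × cos(46.6°) = 320000 × 0.6871 = 219900 km².
Ratio = 26090 / 219900 ≈ 0.119.

0.119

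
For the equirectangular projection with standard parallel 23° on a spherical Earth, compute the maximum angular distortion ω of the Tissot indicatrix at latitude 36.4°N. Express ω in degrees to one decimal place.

7.7°

With standard parallel φ₀ = 23°, the equirectangular projection gives x = Rλ cos φ₀, y = Rφ, so h = 1 and k = cos 23° / cos φ.
At 36.4°: h = 1.000, k = 1.144; principal scales a = 1.144, b = 1.000.
sin(ω/2) = (a − b)/(a + b) = 0.1436/2.144 = 0.06701, so ω = 2 arcsin(0.06701) ≈ 7.7°.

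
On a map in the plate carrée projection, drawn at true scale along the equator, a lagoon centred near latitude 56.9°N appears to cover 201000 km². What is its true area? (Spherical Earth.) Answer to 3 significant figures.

110000 km²

Plate carrée maps x = Rλ, y = Rφ. The meridian scale is h = 1 and the parallel scale is k = 1/cos φ = sec φ.
Areal scale = h·k = 1 × sec φ; at 56.9°, h = 1.000, k = 1.831, so h·k = 1.831.
True area = apparent / (areal scale) = 201000 / 1.831 ≈ 110000 km².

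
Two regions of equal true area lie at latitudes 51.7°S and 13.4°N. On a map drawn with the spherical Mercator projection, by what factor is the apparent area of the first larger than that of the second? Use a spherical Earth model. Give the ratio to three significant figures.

Mercator areal scale is sec²φ.
At 51.7°: sec²(51.7°) = 1/0.6198² = 2.603.
At 13.4°: sec²(13.4°) = 1/0.9728² = 1.057.
Ratio = 2.603/1.057 = cos²(13.4°)/cos²(51.7°) ≈ 2.46.

2.46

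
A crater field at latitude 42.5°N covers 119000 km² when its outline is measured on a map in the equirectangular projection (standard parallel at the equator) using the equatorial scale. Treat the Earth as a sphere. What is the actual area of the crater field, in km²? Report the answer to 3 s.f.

In the plate carrée (x = Rλ, y = Rφ), meridians are true-scale (h = 1) and parallels are stretched by k = sec φ.
Areal scale = h·k = 1 × sec φ; at 42.5°, h = 1.000, k = 1.356, so h·k = 1.356.
True area = apparent / (areal scale) = 119000 / 1.356 ≈ 87700 km².

87700 km²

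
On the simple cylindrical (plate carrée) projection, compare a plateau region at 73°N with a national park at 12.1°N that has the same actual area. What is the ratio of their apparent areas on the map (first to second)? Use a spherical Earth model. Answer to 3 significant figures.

3.34

In the plate carrée (x = Rλ, y = Rφ), meridians are true-scale (h = 1) and parallels are stretched by k = sec φ.
Areal scale at 73°: h·k = 1.000 × 3.420 = 3.420.
Areal scale at 12.1°: h·k = 1.000 × 1.023 = 1.023.
Ratio = 3.420/1.023 ≈ 3.34.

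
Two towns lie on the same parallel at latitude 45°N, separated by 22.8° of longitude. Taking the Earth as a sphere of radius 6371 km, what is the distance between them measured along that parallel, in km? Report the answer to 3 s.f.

Arc length along a parallel = R cos φ · Δλ (with Δλ in radians).
= 6371 × cos 45° × (22.8° × π/180) = 6371 × 0.7071 × 0.3979 ≈ 1790 km.

1790 km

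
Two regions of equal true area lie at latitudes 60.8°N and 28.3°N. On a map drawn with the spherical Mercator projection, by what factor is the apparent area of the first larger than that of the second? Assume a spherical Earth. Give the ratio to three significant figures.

3.26

Mercator is conformal with k = sec φ, so areal scale = k² = sec²φ.
At 60.8°: sec²(60.8°) = 1/0.4879² = 4.202.
At 28.3°: sec²(28.3°) = 1/0.8805² = 1.290.
Ratio = 4.202/1.290 = cos²(28.3°)/cos²(60.8°) ≈ 3.26.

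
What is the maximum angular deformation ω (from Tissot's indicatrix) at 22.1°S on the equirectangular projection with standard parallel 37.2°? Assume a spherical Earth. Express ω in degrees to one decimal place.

The equidistant cylindrical projection with φ₀ = 37.2° has h = 1 (meridians true) and k = cos φ₀ / cos φ along parallels.
At 22.1°: h = 1.000, k = 0.8597; principal scales a = 1.000, b = 0.8597.
sin(ω/2) = (a − b)/(a + b) = 0.1403/1.860 = 0.07545, so ω = 2 arcsin(0.07545) ≈ 8.7°.

8.7°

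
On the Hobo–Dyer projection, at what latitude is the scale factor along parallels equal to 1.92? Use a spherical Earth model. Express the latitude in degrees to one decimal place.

65.6°

Hobo–Dyer is a cylindrical equal-area projection with standard parallels at ±37.5°. Cylindrical equal-area (φ₀ = 37.5°): h = cos φ / cos 37.5° along meridians, k = cos 37.5° / cos φ along parallels; h·k = 1.
k = cos φ₀ / cos φ = 1.92  ⇒  cos φ = cos 37.5° / 1.92 = 0.4132.
φ = arccos(0.4132) ≈ 65.6°.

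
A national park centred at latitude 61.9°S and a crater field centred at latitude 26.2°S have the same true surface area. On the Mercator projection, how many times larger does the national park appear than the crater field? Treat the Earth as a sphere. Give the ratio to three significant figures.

3.63

On Mercator, area is exaggerated by sec²φ = 1/cos²φ.
At 61.9°: sec²(61.9°) = 1/0.4710² = 4.508.
At 26.2°: sec²(26.2°) = 1/0.8973² = 1.242.
Ratio = 4.508/1.242 = cos²(26.2°)/cos²(61.9°) ≈ 3.63.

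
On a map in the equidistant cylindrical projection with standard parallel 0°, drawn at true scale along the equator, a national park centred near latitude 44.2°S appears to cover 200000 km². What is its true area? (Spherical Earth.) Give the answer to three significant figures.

Plate carrée maps x = Rλ, y = Rφ. The meridian scale is h = 1 and the parallel scale is k = 1/cos φ = sec φ.
Areal scale = h·k = 1 × sec φ; at 44.2°, h = 1.000, k = 1.395, so h·k = 1.395.
True area = apparent / (areal scale) = 200000 / 1.395 ≈ 143000 km².

143000 km²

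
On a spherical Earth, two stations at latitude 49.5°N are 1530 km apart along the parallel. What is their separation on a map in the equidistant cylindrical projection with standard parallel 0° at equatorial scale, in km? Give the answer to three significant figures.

Plate carrée maps x = Rλ, y = Rφ. The meridian scale is h = 1 and the parallel scale is k = 1/cos φ = sec φ.
Along the parallel, k = sec 49.5° = 1/0.6494 = 1.540.
Map distance = 1530 × 1.540 ≈ 2360 km.

2360 km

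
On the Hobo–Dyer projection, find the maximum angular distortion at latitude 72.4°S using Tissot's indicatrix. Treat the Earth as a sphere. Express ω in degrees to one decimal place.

96.5°

The Hobo–Dyer projection is cylindrical equal-area with φ₀ = 37.5°. For cylindrical equal-area with standard parallel φ₀, h = cos φ / cos φ₀ and k = cos φ₀ / cos φ, so h·k = 1.
At 72.4°: h = 0.3811, k = 2.624; principal scales a = 2.624, b = 0.3811.
sin(ω/2) = (a − b)/(a + b) = 2.243/3.005 = 0.7463, so ω = 2 arcsin(0.7463) ≈ 96.5°.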